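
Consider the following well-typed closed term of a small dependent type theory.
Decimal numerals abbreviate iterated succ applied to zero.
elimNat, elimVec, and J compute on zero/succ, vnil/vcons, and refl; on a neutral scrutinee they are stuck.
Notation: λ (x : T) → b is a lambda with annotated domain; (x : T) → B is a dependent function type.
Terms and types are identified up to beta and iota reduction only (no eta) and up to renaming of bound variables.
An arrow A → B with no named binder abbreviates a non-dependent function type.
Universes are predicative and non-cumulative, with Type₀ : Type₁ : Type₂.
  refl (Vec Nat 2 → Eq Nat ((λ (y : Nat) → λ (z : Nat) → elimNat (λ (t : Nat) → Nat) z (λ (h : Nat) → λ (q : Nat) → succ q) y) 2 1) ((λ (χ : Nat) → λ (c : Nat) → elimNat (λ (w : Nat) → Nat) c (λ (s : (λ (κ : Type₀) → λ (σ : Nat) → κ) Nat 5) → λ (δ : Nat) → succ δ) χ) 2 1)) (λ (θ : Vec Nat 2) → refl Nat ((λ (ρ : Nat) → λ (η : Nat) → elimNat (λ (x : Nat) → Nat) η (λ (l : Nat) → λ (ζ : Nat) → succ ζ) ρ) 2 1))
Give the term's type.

type:
  Eq (Vec Nat 2 → Eq Nat 3 3) (λ (y : Vec Nat 2) → refl Nat 3) (λ (z : Vec Nat 2) → refl Nat 3)


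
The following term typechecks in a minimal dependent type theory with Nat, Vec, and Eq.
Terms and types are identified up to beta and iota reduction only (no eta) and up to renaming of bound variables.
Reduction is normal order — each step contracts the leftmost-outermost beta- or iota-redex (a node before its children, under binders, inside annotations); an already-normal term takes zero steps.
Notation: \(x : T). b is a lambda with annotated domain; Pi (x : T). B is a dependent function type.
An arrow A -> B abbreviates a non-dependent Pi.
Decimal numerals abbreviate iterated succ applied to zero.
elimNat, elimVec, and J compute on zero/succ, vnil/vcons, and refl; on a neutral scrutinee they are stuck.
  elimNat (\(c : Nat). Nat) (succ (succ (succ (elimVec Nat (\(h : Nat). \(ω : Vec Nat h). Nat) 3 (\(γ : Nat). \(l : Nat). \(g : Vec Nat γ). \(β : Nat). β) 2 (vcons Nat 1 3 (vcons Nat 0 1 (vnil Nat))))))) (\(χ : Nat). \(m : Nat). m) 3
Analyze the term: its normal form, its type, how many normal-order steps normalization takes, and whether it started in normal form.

reduced normal form:
  6
inferred type:
  Nat
normal-order step count: 21
already normal: no
first contracted redex: an elimNat iota-redex


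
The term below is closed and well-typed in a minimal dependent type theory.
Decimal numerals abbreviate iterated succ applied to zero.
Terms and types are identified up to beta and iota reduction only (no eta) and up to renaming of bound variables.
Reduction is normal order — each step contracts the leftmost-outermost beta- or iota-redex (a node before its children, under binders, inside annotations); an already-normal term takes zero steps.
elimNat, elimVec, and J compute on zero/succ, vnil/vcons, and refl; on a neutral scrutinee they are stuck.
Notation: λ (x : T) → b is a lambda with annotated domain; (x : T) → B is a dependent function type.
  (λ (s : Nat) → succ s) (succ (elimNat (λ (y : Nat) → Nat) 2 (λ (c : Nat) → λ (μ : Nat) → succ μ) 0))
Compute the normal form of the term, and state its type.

normal form:
  4
inferred type:
  Nat


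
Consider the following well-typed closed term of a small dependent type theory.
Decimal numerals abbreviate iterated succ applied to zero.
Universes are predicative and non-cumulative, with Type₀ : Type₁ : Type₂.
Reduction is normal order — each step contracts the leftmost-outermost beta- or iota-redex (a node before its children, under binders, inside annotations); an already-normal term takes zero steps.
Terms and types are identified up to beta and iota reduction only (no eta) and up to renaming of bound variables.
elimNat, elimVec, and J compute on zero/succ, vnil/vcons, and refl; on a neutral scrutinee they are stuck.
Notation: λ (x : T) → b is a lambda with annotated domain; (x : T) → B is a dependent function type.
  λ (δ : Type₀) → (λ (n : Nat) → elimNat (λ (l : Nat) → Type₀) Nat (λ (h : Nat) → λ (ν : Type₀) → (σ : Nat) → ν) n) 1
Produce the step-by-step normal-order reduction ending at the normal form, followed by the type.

normal-order reduction:
  λ (δ : Type₀) → (λ (n : Nat) → elimNat (λ (l : Nat) → Type₀) Nat (λ (h : Nat) → λ (ν : Type₀) → (σ : Nat) → ν) n) 1
  ~> λ (δ : Type₀) → elimNat (λ (n : Nat) → Type₀) Nat (λ (l : Nat) → λ (h : Type₀) → (ν : Nat) → h) 1
  ~> λ (δ : Type₀) → (λ (n : Nat) → λ (l : Type₀) → (h : Nat) → l) 0 (elimNat (λ (ν : Nat) → Type₀) Nat (λ (σ : Nat) → λ (t : Type₀) → (j : Nat) → t) 0)
  ~> λ (δ : Type₀) → (λ (n : Type₀) → (l : Nat) → n) (elimNat (λ (h : Nat) → Type₀) Nat (λ (ν : Nat) → λ (σ : Type₀) → (t : Nat) → σ) 0)
  ~> λ (δ : Type₀) → (n : Nat) → elimNat (λ (l : Nat) → Type₀) Nat (λ (h : Nat) → λ (ν : Type₀) → (σ : Nat) → ν) 0
  ~> λ (δ : Type₀) → (n : Nat) → Nat
type:
  (δ : Type₀) → Type₀


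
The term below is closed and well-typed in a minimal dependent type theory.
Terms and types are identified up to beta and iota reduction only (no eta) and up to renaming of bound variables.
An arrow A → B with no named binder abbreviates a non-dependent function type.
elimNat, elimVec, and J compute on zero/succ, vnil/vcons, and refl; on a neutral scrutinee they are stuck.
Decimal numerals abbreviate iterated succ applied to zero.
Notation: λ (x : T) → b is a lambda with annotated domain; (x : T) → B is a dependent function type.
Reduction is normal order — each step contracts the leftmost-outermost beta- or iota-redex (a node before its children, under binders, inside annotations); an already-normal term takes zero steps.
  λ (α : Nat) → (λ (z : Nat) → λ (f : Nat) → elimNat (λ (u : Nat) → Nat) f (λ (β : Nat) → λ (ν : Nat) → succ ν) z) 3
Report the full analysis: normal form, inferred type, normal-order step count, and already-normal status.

normal form:
  λ (α : Nat) → λ (z : Nat) → succ (succ (succ z))
the term's type:
  Nat → Nat → Nat
normal-order step count: 11
already normal: no
first contracted redex: a beta-redex


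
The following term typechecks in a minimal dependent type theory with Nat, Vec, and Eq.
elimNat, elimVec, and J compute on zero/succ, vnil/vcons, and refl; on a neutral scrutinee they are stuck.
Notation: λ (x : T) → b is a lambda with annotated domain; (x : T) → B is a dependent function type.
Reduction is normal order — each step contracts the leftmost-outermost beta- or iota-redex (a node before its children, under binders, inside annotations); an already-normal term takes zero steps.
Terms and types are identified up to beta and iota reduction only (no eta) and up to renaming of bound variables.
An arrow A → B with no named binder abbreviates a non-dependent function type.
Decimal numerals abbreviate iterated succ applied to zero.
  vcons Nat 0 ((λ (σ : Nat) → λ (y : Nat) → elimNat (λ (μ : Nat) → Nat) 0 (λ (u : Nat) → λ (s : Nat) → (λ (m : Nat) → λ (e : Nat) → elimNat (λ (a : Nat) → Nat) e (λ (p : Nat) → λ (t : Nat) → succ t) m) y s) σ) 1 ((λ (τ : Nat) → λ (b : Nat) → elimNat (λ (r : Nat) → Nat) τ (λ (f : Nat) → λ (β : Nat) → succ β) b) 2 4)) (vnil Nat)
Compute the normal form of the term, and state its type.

resulting normal form:
  vcons Nat 0 6 (vnil Nat)
inferred type:
  Vec Nat 1
observation: reduction starts at a beta-redex, and 42 normal-order steps reach the normal form.


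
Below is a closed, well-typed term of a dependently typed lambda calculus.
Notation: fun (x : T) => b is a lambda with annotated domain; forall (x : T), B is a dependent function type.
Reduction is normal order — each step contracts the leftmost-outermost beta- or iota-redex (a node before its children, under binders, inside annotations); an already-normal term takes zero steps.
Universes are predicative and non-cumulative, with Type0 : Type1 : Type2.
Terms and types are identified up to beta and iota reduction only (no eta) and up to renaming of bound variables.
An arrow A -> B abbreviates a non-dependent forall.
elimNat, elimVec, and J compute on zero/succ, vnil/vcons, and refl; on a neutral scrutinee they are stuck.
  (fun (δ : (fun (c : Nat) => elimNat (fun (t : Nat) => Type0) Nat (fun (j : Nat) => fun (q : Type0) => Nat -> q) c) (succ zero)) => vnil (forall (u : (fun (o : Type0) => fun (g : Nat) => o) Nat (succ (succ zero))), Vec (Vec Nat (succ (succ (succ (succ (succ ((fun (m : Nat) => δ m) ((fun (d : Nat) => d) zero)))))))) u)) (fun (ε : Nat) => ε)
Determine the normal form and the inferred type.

resulting normal form:
  vnil (forall (δ : Nat), Vec (Vec Nat (succ (succ (succ (succ (succ zero)))))) δ)
the term's type:
  Vec (forall (δ : Nat), Vec (Vec Nat (succ (succ (succ (succ (succ zero)))))) δ) zero


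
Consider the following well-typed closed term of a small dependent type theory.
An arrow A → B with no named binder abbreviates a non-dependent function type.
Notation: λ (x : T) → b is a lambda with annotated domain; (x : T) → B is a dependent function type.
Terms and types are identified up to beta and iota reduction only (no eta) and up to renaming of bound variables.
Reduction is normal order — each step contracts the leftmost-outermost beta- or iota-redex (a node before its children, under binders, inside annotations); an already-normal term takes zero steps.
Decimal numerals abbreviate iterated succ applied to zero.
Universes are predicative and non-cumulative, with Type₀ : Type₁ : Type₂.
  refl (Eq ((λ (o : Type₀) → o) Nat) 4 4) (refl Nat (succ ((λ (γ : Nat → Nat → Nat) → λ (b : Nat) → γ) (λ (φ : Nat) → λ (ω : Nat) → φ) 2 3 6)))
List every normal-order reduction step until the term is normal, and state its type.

normal-order reduction sequence:
  refl (Eq ((λ (o : Type₀) → o) Nat) 4 4) (refl Nat (succ ((λ (γ : Nat → Nat → Nat) → λ (b : Nat) → γ) (λ (φ : Nat) → λ (ω : Nat) → φ) 2 3 6)))
  ~> refl (Eq Nat 4 4) (refl Nat (succ ((λ (o : Nat → Nat → Nat) → λ (γ : Nat) → o) (λ (b : Nat) → λ (φ : Nat) → b) 2 3 6)))
  ~> refl (Eq Nat 4 4) (refl Nat (succ ((λ (o : Nat) → λ (γ : Nat) → λ (b : Nat) → γ) 2 3 6)))
  ~> refl (Eq Nat 4 4) (refl Nat (succ ((λ (o : Nat) → λ (γ : Nat) → o) 3 6)))
  ~> refl (Eq Nat 4 4) (refl Nat (succ ((λ (o : Nat) → 3) 6)))
  ~> refl (Eq Nat 4 4) (refl Nat 4)
inferred type:
  Eq (Eq Nat 4 4) (refl Nat 4) (refl Nat 4)


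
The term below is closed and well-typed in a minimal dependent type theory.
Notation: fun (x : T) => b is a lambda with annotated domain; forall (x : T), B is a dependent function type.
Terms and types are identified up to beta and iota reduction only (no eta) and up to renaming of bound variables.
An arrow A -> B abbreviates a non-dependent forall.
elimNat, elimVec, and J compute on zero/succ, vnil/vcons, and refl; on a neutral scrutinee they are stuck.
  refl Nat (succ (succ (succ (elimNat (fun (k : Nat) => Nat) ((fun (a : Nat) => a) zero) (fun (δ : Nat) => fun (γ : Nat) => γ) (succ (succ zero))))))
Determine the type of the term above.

type:
  Eq Nat (succ (succ (succ zero))) (succ (succ (succ zero)))


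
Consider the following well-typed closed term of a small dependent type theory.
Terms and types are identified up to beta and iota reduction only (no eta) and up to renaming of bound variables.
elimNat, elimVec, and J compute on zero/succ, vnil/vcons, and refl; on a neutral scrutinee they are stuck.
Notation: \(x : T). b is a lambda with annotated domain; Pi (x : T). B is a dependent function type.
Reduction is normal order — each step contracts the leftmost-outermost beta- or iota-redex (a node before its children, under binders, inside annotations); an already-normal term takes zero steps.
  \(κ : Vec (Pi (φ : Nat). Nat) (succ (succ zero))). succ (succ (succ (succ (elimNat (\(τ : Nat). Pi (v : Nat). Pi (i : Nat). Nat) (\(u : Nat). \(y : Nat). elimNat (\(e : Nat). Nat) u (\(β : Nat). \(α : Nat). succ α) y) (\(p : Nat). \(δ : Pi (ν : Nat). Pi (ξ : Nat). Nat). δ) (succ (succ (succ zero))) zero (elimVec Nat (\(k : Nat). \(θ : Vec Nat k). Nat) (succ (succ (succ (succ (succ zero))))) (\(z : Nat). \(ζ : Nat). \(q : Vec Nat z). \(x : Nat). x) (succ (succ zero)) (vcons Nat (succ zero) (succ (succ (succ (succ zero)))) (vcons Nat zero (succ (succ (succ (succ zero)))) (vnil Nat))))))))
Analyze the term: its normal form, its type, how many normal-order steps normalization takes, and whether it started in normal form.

resulting normal form:
  \(κ : Vec (Pi (φ : Nat). Nat) (succ (succ zero))). succ (succ (succ (succ (succ (succ (succ (succ (succ zero))))))))
inferred type:
  Pi (κ : Vec (Pi (φ : Nat). Nat) (succ (succ zero))). Nat
reduction steps (normal order): 39
already normal: no
first redex: an elimNat iota-redex


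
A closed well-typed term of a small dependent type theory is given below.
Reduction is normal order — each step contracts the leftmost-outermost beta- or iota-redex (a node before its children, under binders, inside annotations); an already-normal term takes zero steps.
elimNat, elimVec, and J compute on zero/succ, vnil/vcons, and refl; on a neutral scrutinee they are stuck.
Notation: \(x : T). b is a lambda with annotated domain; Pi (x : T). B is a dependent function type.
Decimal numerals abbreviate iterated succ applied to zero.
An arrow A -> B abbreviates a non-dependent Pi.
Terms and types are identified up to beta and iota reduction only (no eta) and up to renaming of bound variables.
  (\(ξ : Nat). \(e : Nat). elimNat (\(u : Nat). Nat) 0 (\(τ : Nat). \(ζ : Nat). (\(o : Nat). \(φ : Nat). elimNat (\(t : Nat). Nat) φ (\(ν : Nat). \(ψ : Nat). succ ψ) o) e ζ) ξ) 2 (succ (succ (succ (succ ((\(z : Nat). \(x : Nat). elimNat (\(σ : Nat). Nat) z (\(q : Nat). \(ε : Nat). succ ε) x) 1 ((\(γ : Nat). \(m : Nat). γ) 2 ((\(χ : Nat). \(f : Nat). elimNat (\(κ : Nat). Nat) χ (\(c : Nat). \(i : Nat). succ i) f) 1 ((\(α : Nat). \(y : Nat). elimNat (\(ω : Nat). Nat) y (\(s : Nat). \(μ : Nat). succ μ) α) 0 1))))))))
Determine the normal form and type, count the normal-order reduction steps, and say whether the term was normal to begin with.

reduced normal form:
  14
type:
  Nat
normal-order step count: 79
term was already normal: no
first redex: a beta-redex


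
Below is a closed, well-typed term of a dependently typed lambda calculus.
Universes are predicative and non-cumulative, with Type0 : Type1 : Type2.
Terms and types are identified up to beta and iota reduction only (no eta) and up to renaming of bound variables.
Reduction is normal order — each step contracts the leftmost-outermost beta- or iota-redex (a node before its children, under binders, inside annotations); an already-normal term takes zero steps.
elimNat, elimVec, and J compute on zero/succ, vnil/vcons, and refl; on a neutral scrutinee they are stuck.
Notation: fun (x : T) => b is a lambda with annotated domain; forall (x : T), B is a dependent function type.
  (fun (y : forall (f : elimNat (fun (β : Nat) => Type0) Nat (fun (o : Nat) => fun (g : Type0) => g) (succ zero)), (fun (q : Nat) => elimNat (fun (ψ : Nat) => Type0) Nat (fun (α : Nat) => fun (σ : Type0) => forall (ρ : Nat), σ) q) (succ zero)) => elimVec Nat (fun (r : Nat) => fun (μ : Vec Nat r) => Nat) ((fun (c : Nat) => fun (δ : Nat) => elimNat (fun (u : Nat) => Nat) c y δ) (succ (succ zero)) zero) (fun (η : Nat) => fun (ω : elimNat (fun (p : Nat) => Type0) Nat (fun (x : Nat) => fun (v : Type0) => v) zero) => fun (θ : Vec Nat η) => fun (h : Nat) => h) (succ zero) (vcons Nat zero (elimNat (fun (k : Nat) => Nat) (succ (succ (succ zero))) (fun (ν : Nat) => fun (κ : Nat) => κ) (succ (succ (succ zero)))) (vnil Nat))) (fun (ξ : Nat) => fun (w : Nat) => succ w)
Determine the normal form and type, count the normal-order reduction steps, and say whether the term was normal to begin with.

reduced normal form:
  succ (succ zero)
type:
  Nat
normal-order step count: 10
started in normal form: no
first contracted redex: a beta-redex


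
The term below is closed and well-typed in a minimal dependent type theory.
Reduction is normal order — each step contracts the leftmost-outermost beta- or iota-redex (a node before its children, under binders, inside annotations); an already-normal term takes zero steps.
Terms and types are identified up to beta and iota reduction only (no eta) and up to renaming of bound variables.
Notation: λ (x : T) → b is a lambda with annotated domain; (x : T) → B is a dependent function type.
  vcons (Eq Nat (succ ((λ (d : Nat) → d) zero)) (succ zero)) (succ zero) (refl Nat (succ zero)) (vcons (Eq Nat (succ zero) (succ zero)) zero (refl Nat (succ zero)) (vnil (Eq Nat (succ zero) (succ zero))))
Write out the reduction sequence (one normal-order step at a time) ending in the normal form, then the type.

normal-order reduction:
  vcons (Eq Nat (succ ((λ (d : Nat) → d) zero)) (succ zero)) (succ zero) (refl Nat (succ zero)) (vcons (Eq Nat (succ zero) (succ zero)) zero (refl Nat (succ zero)) (vnil (Eq Nat (succ zero) (succ zero))))
  ~> vcons (Eq Nat (succ zero) (succ zero)) (succ zero) (refl Nat (succ zero)) (vcons (Eq Nat (succ zero) (succ zero)) zero (refl Nat (succ zero)) (vnil (Eq Nat (succ zero) (succ zero))))
inferred type:
  Vec (Eq Nat (succ zero) (succ zero)) (succ (succ zero))


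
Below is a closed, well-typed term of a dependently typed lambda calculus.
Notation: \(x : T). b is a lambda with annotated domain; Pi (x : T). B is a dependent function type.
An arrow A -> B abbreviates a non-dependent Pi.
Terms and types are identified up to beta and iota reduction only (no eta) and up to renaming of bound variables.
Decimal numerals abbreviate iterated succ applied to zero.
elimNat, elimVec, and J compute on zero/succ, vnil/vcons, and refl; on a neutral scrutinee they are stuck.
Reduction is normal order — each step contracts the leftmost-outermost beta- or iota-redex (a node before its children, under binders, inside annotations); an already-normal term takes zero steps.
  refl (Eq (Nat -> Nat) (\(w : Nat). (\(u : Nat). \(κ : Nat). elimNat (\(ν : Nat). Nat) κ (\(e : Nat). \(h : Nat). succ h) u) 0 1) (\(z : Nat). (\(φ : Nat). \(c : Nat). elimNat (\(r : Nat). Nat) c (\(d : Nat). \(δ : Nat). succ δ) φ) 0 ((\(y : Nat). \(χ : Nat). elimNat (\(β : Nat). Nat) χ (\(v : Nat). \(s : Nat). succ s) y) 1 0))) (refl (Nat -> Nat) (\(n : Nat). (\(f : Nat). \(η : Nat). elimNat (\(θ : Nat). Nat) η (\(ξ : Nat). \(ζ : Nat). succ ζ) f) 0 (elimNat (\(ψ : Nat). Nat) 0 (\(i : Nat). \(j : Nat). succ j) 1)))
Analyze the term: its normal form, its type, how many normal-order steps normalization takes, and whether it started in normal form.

resulting normal form:
  refl (Eq (Nat -> Nat) (\(w : Nat). 1) (\(u : Nat). 1)) (refl (Nat -> Nat) (\(κ : Nat). 1))
type:
  Eq (Eq (Nat -> Nat) (\(w : Nat). 1) (\(u : Nat). 1)) (refl (Nat -> Nat) (\(κ : Nat). 1)) (refl (Nat -> Nat) (\(ν : Nat). 1))
steps to reach normal form (normal order): 19
started in normal form: no
first redex: a beta-redex


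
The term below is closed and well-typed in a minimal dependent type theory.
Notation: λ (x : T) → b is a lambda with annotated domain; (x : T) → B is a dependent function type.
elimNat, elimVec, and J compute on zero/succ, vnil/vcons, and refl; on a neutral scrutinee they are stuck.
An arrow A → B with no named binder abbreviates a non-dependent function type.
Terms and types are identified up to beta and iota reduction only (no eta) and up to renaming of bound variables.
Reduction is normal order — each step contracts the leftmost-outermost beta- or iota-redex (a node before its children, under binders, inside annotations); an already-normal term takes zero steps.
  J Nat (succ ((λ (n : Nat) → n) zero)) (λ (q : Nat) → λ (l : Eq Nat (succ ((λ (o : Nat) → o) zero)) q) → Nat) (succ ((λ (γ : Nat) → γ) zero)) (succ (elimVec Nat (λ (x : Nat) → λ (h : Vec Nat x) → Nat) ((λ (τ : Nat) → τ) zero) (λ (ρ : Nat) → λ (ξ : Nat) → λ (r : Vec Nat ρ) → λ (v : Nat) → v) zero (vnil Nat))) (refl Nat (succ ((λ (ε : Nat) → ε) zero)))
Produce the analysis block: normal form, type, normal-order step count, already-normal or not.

normal form:
  succ zero
the term's type:
  Nat
normal-order step count: 2
started in normal form: no
first redex: a J iota-redex


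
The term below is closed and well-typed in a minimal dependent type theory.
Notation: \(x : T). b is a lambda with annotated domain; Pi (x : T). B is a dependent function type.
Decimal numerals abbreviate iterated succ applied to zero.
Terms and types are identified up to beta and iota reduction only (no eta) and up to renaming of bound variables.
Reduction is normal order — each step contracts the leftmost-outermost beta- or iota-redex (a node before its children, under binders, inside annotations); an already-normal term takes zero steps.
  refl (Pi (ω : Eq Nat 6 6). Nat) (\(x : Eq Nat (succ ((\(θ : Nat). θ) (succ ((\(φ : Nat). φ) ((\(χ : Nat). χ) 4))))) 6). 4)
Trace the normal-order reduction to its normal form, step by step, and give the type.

normal-order reduction sequence:
  refl (Pi (ω : Eq Nat 6 6). Nat) (\(x : Eq Nat (succ ((\(θ : Nat). θ) (succ ((\(φ : Nat). φ) ((\(χ : Nat). χ) 4))))) 6). 4)
  ~> refl (Pi (ω : Eq Nat 6 6). Nat) (\(x : Eq Nat (succ (succ ((\(θ : Nat). θ) ((\(φ : Nat). φ) 4)))) 6). 4)
  ~> refl (Pi (ω : Eq Nat 6 6). Nat) (\(x : Eq Nat (succ (succ ((\(θ : Nat). θ) 4))) 6). 4)
  ~> refl (Pi (ω : Eq Nat 6 6). Nat) (\(x : Eq Nat 6 6). 4)
inferred type:
  Eq (Pi (ω : Eq Nat 6 6). Nat) (\(x : Eq Nat 6 6). 4) (\(θ : Eq Nat 6 6). 4)


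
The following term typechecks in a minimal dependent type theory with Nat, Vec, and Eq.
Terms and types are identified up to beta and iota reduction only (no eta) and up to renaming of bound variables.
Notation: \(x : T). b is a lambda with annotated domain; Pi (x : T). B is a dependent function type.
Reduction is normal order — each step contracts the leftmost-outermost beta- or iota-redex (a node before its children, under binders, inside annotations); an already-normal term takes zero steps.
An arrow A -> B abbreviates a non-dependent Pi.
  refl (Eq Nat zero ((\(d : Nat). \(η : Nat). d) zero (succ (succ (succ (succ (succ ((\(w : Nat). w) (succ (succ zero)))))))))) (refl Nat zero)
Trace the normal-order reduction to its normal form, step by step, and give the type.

normal-order reduction:
  refl (Eq Nat zero ((\(d : Nat). \(η : Nat). d) zero (succ (succ (succ (succ (succ ((\(w : Nat). w) (succ (succ zero)))))))))) (refl Nat zero)
  ~> refl (Eq Nat zero ((\(d : Nat). zero) (succ (succ (succ (succ (succ ((\(η : Nat). η) (succ (succ zero)))))))))) (refl Nat zero)
  ~> refl (Eq Nat zero zero) (refl Nat zero)
the term's type:
  Eq (Eq Nat zero zero) (refl Nat zero) (refl Nat zero)


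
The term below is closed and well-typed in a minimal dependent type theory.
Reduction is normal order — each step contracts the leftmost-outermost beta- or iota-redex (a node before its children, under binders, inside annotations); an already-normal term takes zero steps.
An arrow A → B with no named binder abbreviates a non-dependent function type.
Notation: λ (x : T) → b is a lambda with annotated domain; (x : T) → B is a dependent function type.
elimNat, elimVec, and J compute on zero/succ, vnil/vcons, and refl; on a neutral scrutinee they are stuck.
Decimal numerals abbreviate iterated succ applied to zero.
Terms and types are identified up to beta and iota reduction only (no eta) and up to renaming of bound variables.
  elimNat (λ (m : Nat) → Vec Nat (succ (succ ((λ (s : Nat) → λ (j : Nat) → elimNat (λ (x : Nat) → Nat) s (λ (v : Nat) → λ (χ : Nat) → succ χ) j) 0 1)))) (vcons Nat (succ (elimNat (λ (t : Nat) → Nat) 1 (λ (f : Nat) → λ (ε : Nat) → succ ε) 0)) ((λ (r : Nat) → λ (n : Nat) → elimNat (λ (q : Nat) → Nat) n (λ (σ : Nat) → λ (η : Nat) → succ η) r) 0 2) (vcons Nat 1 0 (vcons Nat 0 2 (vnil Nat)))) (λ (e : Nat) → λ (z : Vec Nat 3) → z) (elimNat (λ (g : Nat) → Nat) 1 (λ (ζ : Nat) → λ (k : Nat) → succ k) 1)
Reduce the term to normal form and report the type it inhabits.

resulting normal form:
  vcons Nat 2 2 (vcons Nat 1 0 (vcons Nat 0 2 (vnil Nat)))
inferred type:
  Vec Nat 3
observation: the leftmost-outermost redex is a beta-redex, and normalization takes 21 steps.


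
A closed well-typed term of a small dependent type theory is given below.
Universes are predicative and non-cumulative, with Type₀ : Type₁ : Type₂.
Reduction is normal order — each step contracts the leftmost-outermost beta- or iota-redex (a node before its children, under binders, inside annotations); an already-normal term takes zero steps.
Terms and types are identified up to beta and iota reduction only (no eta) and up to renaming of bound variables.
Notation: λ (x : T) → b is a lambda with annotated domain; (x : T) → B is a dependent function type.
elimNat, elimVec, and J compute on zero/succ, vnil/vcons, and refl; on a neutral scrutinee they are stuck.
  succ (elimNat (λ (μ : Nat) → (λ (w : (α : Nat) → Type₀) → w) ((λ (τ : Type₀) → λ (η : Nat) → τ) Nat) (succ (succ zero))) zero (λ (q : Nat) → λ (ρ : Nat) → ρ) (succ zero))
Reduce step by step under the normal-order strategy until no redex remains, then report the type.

reduction (normal order):
  succ (elimNat (λ (μ : Nat) → (λ (w : (α : Nat) → Type₀) → w) ((λ (τ : Type₀) → λ (η : Nat) → τ) Nat) (succ (succ zero))) zero (λ (q : Nat) → λ (ρ : Nat) → ρ) (succ zero))
  ~> succ ((λ (μ : Nat) → λ (w : Nat) → w) zero (elimNat (λ (α : Nat) → (λ (τ : (η : Nat) → Type₀) → τ) ((λ (q : Type₀) → λ (ρ : Nat) → q) Nat) (succ (succ zero))) zero (λ (ζ : Nat) → λ (f : Nat) → f) zero))
  ~> succ ((λ (μ : Nat) → μ) (elimNat (λ (w : Nat) → (λ (α : (τ : Nat) → Type₀) → α) ((λ (η : Type₀) → λ (q : Nat) → η) Nat) (succ (succ zero))) zero (λ (ρ : Nat) → λ (ζ : Nat) → ζ) zero))
  ~> succ (elimNat (λ (μ : Nat) → (λ (w : (α : Nat) → Type₀) → w) ((λ (τ : Type₀) → λ (η : Nat) → τ) Nat) (succ (succ zero))) zero (λ (q : Nat) → λ (ρ : Nat) → ρ) zero)
  ~> succ zero
the term's type:
  Nat


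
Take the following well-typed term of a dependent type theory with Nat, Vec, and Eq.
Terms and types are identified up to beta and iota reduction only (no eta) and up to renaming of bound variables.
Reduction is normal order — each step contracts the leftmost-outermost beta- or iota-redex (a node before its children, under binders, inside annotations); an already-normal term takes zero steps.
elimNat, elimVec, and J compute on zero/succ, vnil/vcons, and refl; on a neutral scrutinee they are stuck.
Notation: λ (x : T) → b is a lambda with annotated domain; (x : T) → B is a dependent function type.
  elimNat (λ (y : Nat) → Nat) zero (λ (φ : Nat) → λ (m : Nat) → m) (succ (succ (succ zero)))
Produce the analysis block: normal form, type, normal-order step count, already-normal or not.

reduced normal form:
  zero
inferred type:
  Nat
steps to reach normal form (normal order): 10
term was already normal: no
first contracted redex: an elimNat iota-redex


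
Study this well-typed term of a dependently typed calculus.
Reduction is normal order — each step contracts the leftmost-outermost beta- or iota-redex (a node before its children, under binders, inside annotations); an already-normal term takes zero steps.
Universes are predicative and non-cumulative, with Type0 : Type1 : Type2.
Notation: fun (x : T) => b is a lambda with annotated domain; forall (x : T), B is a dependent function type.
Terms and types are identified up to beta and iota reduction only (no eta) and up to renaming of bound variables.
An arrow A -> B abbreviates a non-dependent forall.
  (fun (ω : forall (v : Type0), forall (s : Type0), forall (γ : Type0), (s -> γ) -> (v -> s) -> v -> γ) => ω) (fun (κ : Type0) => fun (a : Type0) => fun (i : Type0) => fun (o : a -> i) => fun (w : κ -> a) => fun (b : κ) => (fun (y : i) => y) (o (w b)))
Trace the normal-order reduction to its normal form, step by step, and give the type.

reduction (normal order):
  (fun (ω : forall (v : Type0), forall (s : Type0), forall (γ : Type0), (s -> γ) -> (v -> s) -> v -> γ) => ω) (fun (κ : Type0) => fun (a : Type0) => fun (i : Type0) => fun (o : a -> i) => fun (w : κ -> a) => fun (b : κ) => (fun (y : i) => y) (o (w b)))
  ~> fun (ω : Type0) => fun (v : Type0) => fun (s : Type0) => fun (γ : v -> s) => fun (κ : ω -> v) => fun (a : ω) => (fun (i : s) => i) (γ (κ a))
  ~> fun (ω : Type0) => fun (v : Type0) => fun (s : Type0) => fun (γ : v -> s) => fun (κ : ω -> v) => fun (a : ω) => γ (κ a)
the term's type:
  forall (ω : Type0), forall (v : Type0), forall (s : Type0), (v -> s) -> (ω -> v) -> ω -> s


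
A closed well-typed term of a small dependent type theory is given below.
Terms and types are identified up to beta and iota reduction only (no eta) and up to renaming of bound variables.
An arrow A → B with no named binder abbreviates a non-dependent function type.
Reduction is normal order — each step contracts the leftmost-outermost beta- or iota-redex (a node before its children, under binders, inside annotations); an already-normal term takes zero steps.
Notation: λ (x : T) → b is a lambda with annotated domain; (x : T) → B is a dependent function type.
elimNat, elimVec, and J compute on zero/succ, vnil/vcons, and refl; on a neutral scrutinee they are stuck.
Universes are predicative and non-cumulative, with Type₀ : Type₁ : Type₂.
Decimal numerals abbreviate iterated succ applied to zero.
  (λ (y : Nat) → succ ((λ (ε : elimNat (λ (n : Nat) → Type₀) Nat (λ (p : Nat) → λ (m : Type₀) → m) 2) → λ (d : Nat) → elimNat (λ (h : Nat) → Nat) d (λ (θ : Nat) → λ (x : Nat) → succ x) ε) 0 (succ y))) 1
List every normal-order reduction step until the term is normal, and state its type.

normal-order reduction:
  (λ (y : Nat) → succ ((λ (ε : elimNat (λ (n : Nat) → Type₀) Nat (λ (p : Nat) → λ (m : Type₀) → m) 2) → λ (d : Nat) → elimNat (λ (h : Nat) → Nat) d (λ (θ : Nat) → λ (x : Nat) → succ x) ε) 0 (succ y))) 1
  ~> succ ((λ (y : elimNat (λ (ε : Nat) → Type₀) Nat (λ (n : Nat) → λ (p : Type₀) → p) 2) → λ (m : Nat) → elimNat (λ (d : Nat) → Nat) m (λ (h : Nat) → λ (θ : Nat) → succ θ) y) 0 2)
  ~> succ ((λ (y : Nat) → elimNat (λ (ε : Nat) → Nat) y (λ (n : Nat) → λ (p : Nat) → succ p) 0) 2)
  ~> succ (elimNat (λ (y : Nat) → Nat) 2 (λ (ε : Nat) → λ (n : Nat) → succ n) 0)
  ~> 3
the term's type:
  Nat


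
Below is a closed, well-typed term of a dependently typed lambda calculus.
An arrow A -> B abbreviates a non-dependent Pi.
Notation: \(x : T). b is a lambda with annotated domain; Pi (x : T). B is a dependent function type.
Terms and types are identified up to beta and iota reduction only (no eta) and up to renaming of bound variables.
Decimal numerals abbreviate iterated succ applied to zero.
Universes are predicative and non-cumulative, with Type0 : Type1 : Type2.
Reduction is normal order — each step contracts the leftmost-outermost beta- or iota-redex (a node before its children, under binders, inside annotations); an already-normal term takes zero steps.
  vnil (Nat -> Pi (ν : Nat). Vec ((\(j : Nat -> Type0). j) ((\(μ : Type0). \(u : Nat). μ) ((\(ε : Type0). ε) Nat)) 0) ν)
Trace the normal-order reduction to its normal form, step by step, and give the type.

normal-order reduction sequence:
  vnil (Nat -> Pi (ν : Nat). Vec ((\(j : Nat -> Type0). j) ((\(μ : Type0). \(u : Nat). μ) ((\(ε : Type0). ε) Nat)) 0) ν)
  ~> vnil (Nat -> Pi (ν : Nat). Vec ((\(j : Type0). \(μ : Nat). j) ((\(u : Type0). u) Nat) 0) ν)
  ~> vnil (Nat -> Pi (ν : Nat). Vec ((\(j : Nat). (\(μ : Type0). μ) Nat) 0) ν)
  ~> vnil (Nat -> Pi (ν : Nat). Vec ((\(j : Type0). j) Nat) ν)
  ~> vnil (Nat -> Pi (ν : Nat). Vec Nat ν)
type:
  Vec (Nat -> Pi (ν : Nat). Vec Nat ν) 0


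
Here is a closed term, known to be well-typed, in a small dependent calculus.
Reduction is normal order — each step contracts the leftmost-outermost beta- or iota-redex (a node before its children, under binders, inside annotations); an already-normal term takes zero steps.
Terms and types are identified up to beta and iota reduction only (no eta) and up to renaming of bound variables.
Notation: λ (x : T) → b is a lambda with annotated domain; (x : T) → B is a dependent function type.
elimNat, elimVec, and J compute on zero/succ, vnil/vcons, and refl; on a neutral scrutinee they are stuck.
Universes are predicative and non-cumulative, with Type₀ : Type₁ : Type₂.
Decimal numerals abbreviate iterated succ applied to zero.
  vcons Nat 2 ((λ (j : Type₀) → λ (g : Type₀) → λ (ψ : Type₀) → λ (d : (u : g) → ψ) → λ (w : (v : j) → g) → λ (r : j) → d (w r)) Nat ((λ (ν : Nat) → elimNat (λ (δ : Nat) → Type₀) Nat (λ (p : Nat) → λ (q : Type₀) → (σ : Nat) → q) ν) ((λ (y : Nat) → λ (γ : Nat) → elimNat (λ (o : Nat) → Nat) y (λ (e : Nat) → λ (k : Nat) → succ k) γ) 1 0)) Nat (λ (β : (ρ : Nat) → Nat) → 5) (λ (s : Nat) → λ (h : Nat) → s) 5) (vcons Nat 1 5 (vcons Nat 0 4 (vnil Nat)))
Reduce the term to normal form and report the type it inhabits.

normal form:
  vcons Nat 2 5 (vcons Nat 1 5 (vcons Nat 0 4 (vnil Nat)))
the term's type:
  Vec Nat 3


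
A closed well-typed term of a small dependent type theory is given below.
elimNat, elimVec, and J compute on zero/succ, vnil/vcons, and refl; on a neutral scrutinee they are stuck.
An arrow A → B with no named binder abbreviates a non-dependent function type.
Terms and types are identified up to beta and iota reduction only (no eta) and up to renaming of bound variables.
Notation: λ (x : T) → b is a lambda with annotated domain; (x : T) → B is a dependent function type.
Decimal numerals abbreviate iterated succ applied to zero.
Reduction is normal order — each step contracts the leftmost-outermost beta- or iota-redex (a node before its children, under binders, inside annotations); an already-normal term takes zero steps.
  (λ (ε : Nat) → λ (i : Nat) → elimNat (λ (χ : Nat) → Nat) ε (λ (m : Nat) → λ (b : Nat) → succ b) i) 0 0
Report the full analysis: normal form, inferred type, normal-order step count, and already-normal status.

reduced normal form:
  0
inferred type:
  Nat
normal-order step count: 3
term was already normal: no
first contracted redex: a beta-redex


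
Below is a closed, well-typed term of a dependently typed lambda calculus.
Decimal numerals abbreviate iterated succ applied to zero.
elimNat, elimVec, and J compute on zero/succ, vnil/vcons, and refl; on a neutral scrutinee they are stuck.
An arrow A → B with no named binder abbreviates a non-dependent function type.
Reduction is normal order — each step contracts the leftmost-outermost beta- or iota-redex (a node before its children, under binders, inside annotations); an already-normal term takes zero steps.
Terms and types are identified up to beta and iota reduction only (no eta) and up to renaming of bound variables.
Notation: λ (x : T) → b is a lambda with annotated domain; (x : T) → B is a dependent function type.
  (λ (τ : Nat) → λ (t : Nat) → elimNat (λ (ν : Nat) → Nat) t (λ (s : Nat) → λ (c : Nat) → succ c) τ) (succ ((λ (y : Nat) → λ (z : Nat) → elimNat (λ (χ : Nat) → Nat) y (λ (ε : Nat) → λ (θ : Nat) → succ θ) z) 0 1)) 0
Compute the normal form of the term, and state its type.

reduced normal form:
  2
the term's type:
  Nat


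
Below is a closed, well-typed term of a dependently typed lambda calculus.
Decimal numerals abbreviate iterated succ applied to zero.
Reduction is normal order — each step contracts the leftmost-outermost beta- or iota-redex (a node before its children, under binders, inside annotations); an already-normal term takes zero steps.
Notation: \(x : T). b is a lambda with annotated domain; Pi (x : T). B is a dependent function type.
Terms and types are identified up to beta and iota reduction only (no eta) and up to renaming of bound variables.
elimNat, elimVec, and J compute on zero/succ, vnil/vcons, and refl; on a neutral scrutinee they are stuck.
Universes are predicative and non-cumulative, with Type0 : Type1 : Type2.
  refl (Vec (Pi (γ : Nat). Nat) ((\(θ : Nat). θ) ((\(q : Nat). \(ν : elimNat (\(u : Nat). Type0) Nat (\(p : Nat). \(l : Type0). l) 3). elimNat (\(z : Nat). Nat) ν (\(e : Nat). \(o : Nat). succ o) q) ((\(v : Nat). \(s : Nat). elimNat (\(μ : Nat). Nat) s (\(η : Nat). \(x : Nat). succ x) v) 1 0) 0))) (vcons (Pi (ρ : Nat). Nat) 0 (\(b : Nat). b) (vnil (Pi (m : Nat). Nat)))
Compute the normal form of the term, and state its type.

reduced normal form:
  refl (Vec (Pi (γ : Nat). Nat) 1) (vcons (Pi (θ : Nat). Nat) 0 (\(q : Nat). q) (vnil (Pi (ν : Nat). Nat)))
type:
  Eq (Vec (Pi (γ : Nat). Nat) 1) (vcons (Pi (θ : Nat). Nat) 0 (\(q : Nat). q) (vnil (Pi (ν : Nat). Nat))) (vcons (Pi (u : Nat). Nat) 0 (\(p : Nat). p) (vnil (Pi (l : Nat). Nat)))
observation: reduction starts at a beta-redex, and 13 normal-order steps reach the normal form.


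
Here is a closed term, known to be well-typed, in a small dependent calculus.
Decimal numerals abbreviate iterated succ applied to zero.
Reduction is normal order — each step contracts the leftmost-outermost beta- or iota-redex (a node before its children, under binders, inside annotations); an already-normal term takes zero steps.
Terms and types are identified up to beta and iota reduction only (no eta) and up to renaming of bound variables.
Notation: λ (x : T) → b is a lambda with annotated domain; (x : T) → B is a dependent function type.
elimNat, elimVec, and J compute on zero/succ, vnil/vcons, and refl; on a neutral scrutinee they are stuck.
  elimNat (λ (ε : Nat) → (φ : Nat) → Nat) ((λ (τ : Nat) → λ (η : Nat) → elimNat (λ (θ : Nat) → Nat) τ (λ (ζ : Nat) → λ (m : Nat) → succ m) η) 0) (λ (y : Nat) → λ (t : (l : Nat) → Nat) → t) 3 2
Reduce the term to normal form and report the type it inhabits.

resulting normal form:
  2
inferred type:
  Nat


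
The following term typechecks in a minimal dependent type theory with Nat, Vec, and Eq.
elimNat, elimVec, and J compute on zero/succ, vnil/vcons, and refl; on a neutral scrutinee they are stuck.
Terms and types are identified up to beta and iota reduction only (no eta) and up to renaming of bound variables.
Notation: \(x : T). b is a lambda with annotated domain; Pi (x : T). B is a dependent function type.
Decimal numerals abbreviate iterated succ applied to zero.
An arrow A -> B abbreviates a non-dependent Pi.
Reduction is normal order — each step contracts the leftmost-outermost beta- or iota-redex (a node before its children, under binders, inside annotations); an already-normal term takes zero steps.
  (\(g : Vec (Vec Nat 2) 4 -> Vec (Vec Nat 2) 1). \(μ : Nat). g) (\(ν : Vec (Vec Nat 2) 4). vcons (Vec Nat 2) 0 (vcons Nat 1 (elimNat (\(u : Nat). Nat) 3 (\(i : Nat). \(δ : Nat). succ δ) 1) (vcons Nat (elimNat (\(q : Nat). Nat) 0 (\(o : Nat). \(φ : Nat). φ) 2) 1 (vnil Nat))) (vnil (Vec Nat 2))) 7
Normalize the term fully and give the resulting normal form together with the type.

resulting normal form:
  \(g : Vec (Vec Nat 2) 4). vcons (Vec Nat 2) 0 (vcons Nat 1 4 (vcons Nat 0 1 (vnil Nat))) (vnil (Vec Nat 2))
the term's type:
  Vec (Vec Nat 2) 4 -> Vec (Vec Nat 2) 1
observation: the leftmost-outermost redex is a beta-redex, and normalization takes 13 steps.


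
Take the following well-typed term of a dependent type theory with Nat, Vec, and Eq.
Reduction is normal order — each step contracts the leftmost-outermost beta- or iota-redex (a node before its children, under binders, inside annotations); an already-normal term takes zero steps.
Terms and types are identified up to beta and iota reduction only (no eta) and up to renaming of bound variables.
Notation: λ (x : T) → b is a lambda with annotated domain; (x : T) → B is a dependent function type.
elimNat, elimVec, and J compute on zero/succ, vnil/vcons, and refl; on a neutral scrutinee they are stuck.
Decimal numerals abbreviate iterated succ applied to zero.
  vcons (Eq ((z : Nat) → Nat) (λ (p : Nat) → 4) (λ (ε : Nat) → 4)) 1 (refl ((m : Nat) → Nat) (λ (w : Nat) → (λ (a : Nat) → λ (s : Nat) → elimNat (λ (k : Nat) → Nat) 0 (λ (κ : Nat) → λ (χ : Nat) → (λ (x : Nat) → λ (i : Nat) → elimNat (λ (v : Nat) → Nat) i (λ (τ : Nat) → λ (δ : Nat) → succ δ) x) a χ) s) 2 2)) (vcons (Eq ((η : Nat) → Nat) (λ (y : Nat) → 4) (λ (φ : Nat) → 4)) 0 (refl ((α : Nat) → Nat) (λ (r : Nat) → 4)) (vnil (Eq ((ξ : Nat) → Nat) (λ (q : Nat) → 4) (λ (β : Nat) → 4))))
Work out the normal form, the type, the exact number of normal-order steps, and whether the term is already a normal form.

resulting normal form:
  vcons (Eq ((z : Nat) → Nat) (λ (p : Nat) → 4) (λ (ε : Nat) → 4)) 1 (refl ((m : Nat) → Nat) (λ (w : Nat) → 4)) (vcons (Eq ((a : Nat) → Nat) (λ (s : Nat) → 4) (λ (k : Nat) → 4)) 0 (refl ((κ : Nat) → Nat) (λ (χ : Nat) → 4)) (vnil (Eq ((x : Nat) → Nat) (λ (i : Nat) → 4) (λ (v : Nat) → 4))))
the term's type:
  Vec (Eq ((z : Nat) → Nat) (λ (p : Nat) → 4) (λ (ε : Nat) → 4)) 2
steps to reach normal form (normal order): 27
already normal: no
first redex: a beta-redex
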